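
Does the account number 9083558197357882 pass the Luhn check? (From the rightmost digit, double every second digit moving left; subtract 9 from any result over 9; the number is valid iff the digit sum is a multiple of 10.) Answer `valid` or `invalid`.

From the right, keep odd positions and double even positions (subtract 9 from any doubled value over 9):
  doubled (positions 2,4,...): 7 5 6 9 7 1 7 9 → sum 51
  kept (positions 1,3,...): 2 8 5 7 1 5 3 0 → sum 31
Total = 82.
82 mod 10 = 2, so the number is invalid.

invalid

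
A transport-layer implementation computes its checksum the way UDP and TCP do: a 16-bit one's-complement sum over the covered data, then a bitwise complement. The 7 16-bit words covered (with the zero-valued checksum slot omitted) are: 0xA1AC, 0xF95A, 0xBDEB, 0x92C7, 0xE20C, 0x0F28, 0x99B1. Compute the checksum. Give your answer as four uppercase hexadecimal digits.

One's-complement addition (fold any carry out of bit 15 back into bit 0):
  0xA1AC + 0xF95A = 0x19B06 → wrap carry → 0x9B07
  0x9B07 + 0xBDEB = 0x158F2 → wrap carry → 0x58F3
  0x58F3 + 0x92C7 = 0x0EBBA
  0xEBBA + 0xE20C = 0x1CDC6 → wrap carry → 0xCDC7
  0xCDC7 + 0x0F28 = 0x0DCEF
  0xDCEF + 0x99B1 = 0x176A0 → wrap carry → 0x76A1
One's-complement sum = 0x76A1.
Checksum = ~0x76A1 & 0xFFFF = 0x895E.

895E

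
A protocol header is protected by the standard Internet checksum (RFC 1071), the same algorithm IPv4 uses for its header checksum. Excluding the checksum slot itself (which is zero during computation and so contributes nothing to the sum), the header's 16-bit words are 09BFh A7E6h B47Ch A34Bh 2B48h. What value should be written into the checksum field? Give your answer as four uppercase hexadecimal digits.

CB49

One's-complement addition (fold any carry out of bit 15 back into bit 0):
  0x09BF + 0xA7E6 = 0x0B1A5
  0xB1A5 + 0xB47C = 0x16621 → wrap carry → 0x6622
  0x6622 + 0xA34B = 0x1096D → wrap carry → 0x096E
  0x096E + 0x2B48 = 0x034B6
One's-complement sum = 0x34B6.
Checksum = ~0x34B6 & 0xFFFF = 0xCB49.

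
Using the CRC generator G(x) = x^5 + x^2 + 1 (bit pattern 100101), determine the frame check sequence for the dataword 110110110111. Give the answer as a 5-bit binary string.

Append 5 zeros: 11011011011100000. Divide by 100101 (XOR where the leading bit is 1):
  pos 0: 110110 XOR 100101 = 010011
  pos 1: 100111 XOR 100101 = 000010
  pos 5: 101011 XOR 100101 = 001110
  pos 7: 111010 XOR 100101 = 011111
  pos 8: 111110 XOR 100101 = 011011
  pos 9: 110110 XOR 100101 = 010011
  pos 10: 100110 XOR 100101 = 000011
Remainder (last 5 bits) = 00110. This is the CRC / FCS.

00110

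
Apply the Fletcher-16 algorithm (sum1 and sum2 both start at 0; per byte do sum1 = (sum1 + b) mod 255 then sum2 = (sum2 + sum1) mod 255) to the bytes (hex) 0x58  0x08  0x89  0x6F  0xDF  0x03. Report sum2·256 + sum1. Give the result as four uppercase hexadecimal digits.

713C

Running sums (mod 255):
  after byte 0 (0x58): sum1=88, sum2=88
  after byte 1 (0x08): sum1=96, sum2=184
  after byte 2 (0x89): sum1=233, sum2=162
  after byte 3 (0x6F): sum1=89, sum2=251
  after byte 4 (0xDF): sum1=57, sum2=53
  after byte 5 (0x03): sum1=60, sum2=113
Checksum = sum2·256 + sum1 = 113·256 + 60 = 28988 = 0x713C.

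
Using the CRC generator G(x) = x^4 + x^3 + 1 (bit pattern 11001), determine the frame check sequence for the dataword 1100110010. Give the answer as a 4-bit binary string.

0101

Append 4 zeros: 11001100100000. Divide by 11001 (XOR where the leading bit is 1):
  pos 0: 11001 XOR 11001 = 00000
  pos 5: 10010 XOR 11001 = 01011
  pos 6: 10110 XOR 11001 = 01111
  pos 7: 11110 XOR 11001 = 00111
  pos 9: 11100 XOR 11001 = 00101
Remainder (last 4 bits) = 0101. This is the CRC / FCS.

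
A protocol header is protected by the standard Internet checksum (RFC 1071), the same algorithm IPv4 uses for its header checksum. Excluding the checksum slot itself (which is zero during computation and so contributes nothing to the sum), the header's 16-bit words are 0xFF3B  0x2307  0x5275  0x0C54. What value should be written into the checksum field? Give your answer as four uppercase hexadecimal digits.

One's-complement addition (fold any carry out of bit 15 back into bit 0):
  0xFF3B + 0x2307 = 0x12242 → wrap carry → 0x2243
  0x2243 + 0x5275 = 0x074B8
  0x74B8 + 0x0C54 = 0x0810C
One's-complement sum = 0x810C.
Checksum = ~0x810C & 0xFFFF = 0x7EF3.

7EF3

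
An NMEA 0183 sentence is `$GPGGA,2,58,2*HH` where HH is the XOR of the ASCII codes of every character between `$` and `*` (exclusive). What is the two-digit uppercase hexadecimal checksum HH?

77

XOR the ASCII codes of the payload characters:
  'G' = 0x47 → acc = 0x47
  'P' = 0x50 → acc = 0x17
  'G' = 0x47 → acc = 0x50
  'G' = 0x47 → acc = 0x17
  'A' = 0x41 → acc = 0x56
  ',' = 0x2C → acc = 0x7A
  '2' = 0x32 → acc = 0x48
  ',' = 0x2C → acc = 0x64
  '5' = 0x35 → acc = 0x51
  '8' = 0x38 → acc = 0x69
  ',' = 0x2C → acc = 0x45
  '2' = 0x32 → acc = 0x77
Checksum = 0x77.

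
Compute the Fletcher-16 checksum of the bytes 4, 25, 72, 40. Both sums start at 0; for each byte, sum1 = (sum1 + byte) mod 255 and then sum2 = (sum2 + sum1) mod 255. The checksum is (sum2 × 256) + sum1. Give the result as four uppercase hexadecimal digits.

Running sums (mod 255):
  after byte 0 (4): sum1=4, sum2=4
  after byte 1 (25): sum1=29, sum2=33
  after byte 2 (72): sum1=101, sum2=134
  after byte 3 (40): sum1=141, sum2=20
Checksum = sum2·256 + sum1 = 20·256 + 141 = 5261 = 0x148D.

148D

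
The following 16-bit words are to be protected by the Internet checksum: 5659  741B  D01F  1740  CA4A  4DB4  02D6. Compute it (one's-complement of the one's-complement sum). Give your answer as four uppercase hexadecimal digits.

3356

One's-complement addition (fold any carry out of bit 15 back into bit 0):
  0x5659 + 0x741B = 0x0CA74
  0xCA74 + 0xD01F = 0x19A93 → wrap carry → 0x9A94
  0x9A94 + 0x1740 = 0x0B1D4
  0xB1D4 + 0xCA4A = 0x17C1E → wrap carry → 0x7C1F
  0x7C1F + 0x4DB4 = 0x0C9D3
  0xC9D3 + 0x02D6 = 0x0CCA9
One's-complement sum = 0xCCA9.
Checksum = ~0xCCA9 & 0xFFFF = 0x3356.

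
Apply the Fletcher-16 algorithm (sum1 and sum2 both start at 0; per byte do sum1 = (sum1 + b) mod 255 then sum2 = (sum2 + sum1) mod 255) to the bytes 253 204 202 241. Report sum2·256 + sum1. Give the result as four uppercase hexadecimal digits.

Running sums (mod 255):
  after byte 0 (253): sum1=253, sum2=253
  after byte 1 (204): sum1=202, sum2=200
  after byte 2 (202): sum1=149, sum2=94
  after byte 3 (241): sum1=135, sum2=229
Checksum = sum2·256 + sum1 = 229·256 + 135 = 58759 = 0xE587.

E587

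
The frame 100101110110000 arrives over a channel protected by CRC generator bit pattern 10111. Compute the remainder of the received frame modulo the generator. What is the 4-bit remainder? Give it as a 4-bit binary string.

Modulo-2 division of 100101110110000 by 10111:
  pos 0: 10010 XOR 10111 = 00101
  pos 2: 10111 XOR 10111 = 00000
  pos 7: 10110 XOR 10111 = 00001
Remainder = 1000 (nonzero — an error is detected).

1000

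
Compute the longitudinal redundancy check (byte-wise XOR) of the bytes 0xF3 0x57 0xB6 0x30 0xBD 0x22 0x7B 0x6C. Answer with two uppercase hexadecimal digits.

AA

XOR the bytes together:
  start with 0xF3
  0xF3 ⊕ 0x57 = 0xA4
  0xA4 ⊕ 0xB6 = 0x12
  0x12 ⊕ 0x30 = 0x22
  0x22 ⊕ 0xBD = 0x9F
  0x9F ⊕ 0x22 = 0xBD
  0xBD ⊕ 0x7B = 0xC6
  0xC6 ⊕ 0x6C = 0xAA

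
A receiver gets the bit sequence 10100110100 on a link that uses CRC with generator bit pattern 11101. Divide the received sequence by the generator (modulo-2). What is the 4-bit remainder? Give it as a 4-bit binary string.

Modulo-2 division of 10100110100 by 11101:
  pos 0: 10100 XOR 11101 = 01001
  pos 1: 10011 XOR 11101 = 01110
  pos 2: 11101 XOR 11101 = 00000
Remainder = 0100 (nonzero — an error is detected).

0100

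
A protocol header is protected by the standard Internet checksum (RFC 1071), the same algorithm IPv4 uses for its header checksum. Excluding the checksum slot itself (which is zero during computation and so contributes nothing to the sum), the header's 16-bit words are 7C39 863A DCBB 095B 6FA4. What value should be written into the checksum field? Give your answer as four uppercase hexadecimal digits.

A7D0

One's-complement addition (fold any carry out of bit 15 back into bit 0):
  0x7C39 + 0x863A = 0x10273 → wrap carry → 0x0274
  0x0274 + 0xDCBB = 0x0DF2F
  0xDF2F + 0x095B = 0x0E88A
  0xE88A + 0x6FA4 = 0x1582E → wrap carry → 0x582F
One's-complement sum = 0x582F.
Checksum = ~0x582F & 0xFFFF = 0xA7D0.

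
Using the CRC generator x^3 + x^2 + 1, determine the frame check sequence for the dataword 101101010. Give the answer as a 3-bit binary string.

000

Append 3 zeros: 101101010000. Divide by 1101 (XOR where the leading bit is 1):
  pos 0: 1011 XOR 1101 = 0110
  pos 1: 1100 XOR 1101 = 0001
  pos 4: 1101 XOR 1101 = 0000
Remainder (last 3 bits) = 000. This is the CRC / FCS.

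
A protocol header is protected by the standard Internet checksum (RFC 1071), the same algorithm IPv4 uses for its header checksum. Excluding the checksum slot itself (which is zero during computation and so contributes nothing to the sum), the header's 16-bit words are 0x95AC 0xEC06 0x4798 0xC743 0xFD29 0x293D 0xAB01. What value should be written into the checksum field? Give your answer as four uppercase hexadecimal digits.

One's-complement addition (fold any carry out of bit 15 back into bit 0):
  0x95AC + 0xEC06 = 0x181B2 → wrap carry → 0x81B3
  0x81B3 + 0x4798 = 0x0C94B
  0xC94B + 0xC743 = 0x1908E → wrap carry → 0x908F
  0x908F + 0xFD29 = 0x18DB8 → wrap carry → 0x8DB9
  0x8DB9 + 0x293D = 0x0B6F6
  0xB6F6 + 0xAB01 = 0x161F7 → wrap carry → 0x61F8
One's-complement sum = 0x61F8.
Checksum = ~0x61F8 & 0xFFFF = 0x9E07.

9E07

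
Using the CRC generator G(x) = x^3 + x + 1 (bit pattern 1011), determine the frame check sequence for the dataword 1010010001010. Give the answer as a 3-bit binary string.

Append 3 zeros: 1010010001010000. Divide by 1011 (XOR where the leading bit is 1):
  pos 0: 1010 XOR 1011 = 0001
  pos 3: 1010 XOR 1011 = 0001
  pos 6: 1001 XOR 1011 = 0010
  pos 8: 1001 XOR 1011 = 0010
  pos 10: 1000 XOR 1011 = 0011
  pos 12: 1100 XOR 1011 = 0111
Remainder (last 3 bits) = 111. This is the CRC / FCS.

111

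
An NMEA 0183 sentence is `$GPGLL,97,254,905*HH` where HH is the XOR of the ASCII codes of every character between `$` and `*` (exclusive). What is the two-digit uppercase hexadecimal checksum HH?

XOR the ASCII codes of the payload characters:
  'G' = 0x47 → acc = 0x47
  'P' = 0x50 → acc = 0x17
  'G' = 0x47 → acc = 0x50
  'L' = 0x4C → acc = 0x1C
  'L' = 0x4C → acc = 0x50
  ',' = 0x2C → acc = 0x7C
  '9' = 0x39 → acc = 0x45
  '7' = 0x37 → acc = 0x72
  ',' = 0x2C → acc = 0x5E
  '2' = 0x32 → acc = 0x6C
  '5' = 0x35 → acc = 0x59
  '4' = 0x34 → acc = 0x6D
  ',' = 0x2C → acc = 0x41
  '9' = 0x39 → acc = 0x78
  '0' = 0x30 → acc = 0x48
  '5' = 0x35 → acc = 0x7D
Checksum = 0x7D.

7D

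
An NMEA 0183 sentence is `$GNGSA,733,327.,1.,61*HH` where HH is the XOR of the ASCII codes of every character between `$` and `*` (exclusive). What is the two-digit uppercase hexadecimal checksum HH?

XOR the ASCII codes of the payload characters:
  'G' = 0x47 → acc = 0x47
  'N' = 0x4E → acc = 0x09
  'G' = 0x47 → acc = 0x4E
  'S' = 0x53 → acc = 0x1D
  'A' = 0x41 → acc = 0x5C
  ',' = 0x2C → acc = 0x70
  '7' = 0x37 → acc = 0x47
  '3' = 0x33 → acc = 0x74
  '3' = 0x33 → acc = 0x47
  ',' = 0x2C → acc = 0x6B
  '3' = 0x33 → acc = 0x58
  '2' = 0x32 → acc = 0x6A
  '7' = 0x37 → acc = 0x5D
  '.' = 0x2E → acc = 0x73
  ',' = 0x2C → acc = 0x5F
  '1' = 0x31 → acc = 0x6E
  '.' = 0x2E → acc = 0x40
  ',' = 0x2C → acc = 0x6C
  '6' = 0x36 → acc = 0x5A
  '1' = 0x31 → acc = 0x6B
Checksum = 0x6B.

6B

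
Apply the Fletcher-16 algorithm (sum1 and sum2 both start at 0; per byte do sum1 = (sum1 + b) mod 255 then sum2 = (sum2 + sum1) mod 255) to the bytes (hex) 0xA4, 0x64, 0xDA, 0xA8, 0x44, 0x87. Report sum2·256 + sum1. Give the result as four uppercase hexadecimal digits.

4758

Running sums (mod 255):
  after byte 0 (0xA4): sum1=164, sum2=164
  after byte 1 (0x64): sum1=9, sum2=173
  after byte 2 (0xDA): sum1=227, sum2=145
  after byte 3 (0xA8): sum1=140, sum2=30
  after byte 4 (0x44): sum1=208, sum2=238
  after byte 5 (0x87): sum1=88, sum2=71
Checksum = sum2·256 + sum1 = 71·256 + 88 = 18264 = 0x4758.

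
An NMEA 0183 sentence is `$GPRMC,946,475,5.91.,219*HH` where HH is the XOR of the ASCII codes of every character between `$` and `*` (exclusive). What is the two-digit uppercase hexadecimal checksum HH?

XOR the ASCII codes of the payload characters:
  'G' = 0x47 → acc = 0x47
  'P' = 0x50 → acc = 0x17
  'R' = 0x52 → acc = 0x45
  'M' = 0x4D → acc = 0x08
  'C' = 0x43 → acc = 0x4B
  ',' = 0x2C → acc = 0x67
  '9' = 0x39 → acc = 0x5E
  '4' = 0x34 → acc = 0x6A
  '6' = 0x36 → acc = 0x5C
  ',' = 0x2C → acc = 0x70
  '4' = 0x34 → acc = 0x44
  '7' = 0x37 → acc = 0x73
  '5' = 0x35 → acc = 0x46
  ',' = 0x2C → acc = 0x6A
  '5' = 0x35 → acc = 0x5F
  '.' = 0x2E → acc = 0x71
  '9' = 0x39 → acc = 0x48
  '1' = 0x31 → acc = 0x79
  '.' = 0x2E → acc = 0x57
  ',' = 0x2C → acc = 0x7B
  '2' = 0x32 → acc = 0x49
  '1' = 0x31 → acc = 0x78
  '9' = 0x39 → acc = 0x41
Checksum = 0x41.

41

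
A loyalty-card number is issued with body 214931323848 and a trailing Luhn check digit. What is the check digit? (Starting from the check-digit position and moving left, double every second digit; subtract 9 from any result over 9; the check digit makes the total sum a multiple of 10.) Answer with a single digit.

Partial digits right→left: 8 4 8 3 2 3 1 3 9 4 1 2
Double every second digit counting from the check-digit position (so the 1st, 3rd, 5th, ... of the partial from the right).
  doubled (with −9 where >9): 7 7 4 2 9 2 → sum 31
  kept as-is: 4 3 3 3 4 2 → sum 19
Total = 31 + 19 = 50.
Check digit = (10 − (50 mod 10)) mod 10 = 0.

0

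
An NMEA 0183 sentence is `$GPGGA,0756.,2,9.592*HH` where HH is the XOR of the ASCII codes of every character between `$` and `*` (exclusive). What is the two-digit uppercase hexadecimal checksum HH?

XOR the ASCII codes of the payload characters:
  'G' = 0x47 → acc = 0x47
  'P' = 0x50 → acc = 0x17
  'G' = 0x47 → acc = 0x50
  'G' = 0x47 → acc = 0x17
  'A' = 0x41 → acc = 0x56
  ',' = 0x2C → acc = 0x7A
  '0' = 0x30 → acc = 0x4A
  '7' = 0x37 → acc = 0x7D
  '5' = 0x35 → acc = 0x48
  '6' = 0x36 → acc = 0x7E
  '.' = 0x2E → acc = 0x50
  ',' = 0x2C → acc = 0x7C
  '2' = 0x32 → acc = 0x4E
  ',' = 0x2C → acc = 0x62
  '9' = 0x39 → acc = 0x5B
  '.' = 0x2E → acc = 0x75
  '5' = 0x35 → acc = 0x40
  '9' = 0x39 → acc = 0x79
  '2' = 0x32 → acc = 0x4B
Checksum = 0x4B.

4B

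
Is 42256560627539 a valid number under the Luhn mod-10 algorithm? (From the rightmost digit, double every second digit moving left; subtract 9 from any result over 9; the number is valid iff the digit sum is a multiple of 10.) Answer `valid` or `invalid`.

From the right, keep odd positions and double even positions (subtract 9 from any doubled value over 9):
  doubled (positions 2,4,...): 6 5 3 3 3 4 8 → sum 32
  kept (positions 1,3,...): 9 5 2 0 5 5 2 → sum 28
Total = 60.
60 mod 10 = 0, so the number is valid.

valid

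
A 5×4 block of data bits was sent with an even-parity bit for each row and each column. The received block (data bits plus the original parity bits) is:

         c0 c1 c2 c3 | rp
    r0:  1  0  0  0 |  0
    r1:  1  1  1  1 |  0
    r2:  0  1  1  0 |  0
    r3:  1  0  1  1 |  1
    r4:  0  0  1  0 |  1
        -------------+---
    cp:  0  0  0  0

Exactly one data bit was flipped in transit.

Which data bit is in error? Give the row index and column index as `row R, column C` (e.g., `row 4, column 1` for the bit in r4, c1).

row 0, column 0

Recompute each row's even parity and compare to rp:
  r0: data parity 1, sent rp 0 → mismatch
  r1: data parity 0, sent rp 0 → ok
  r2: data parity 0, sent rp 0 → ok
  r3: data parity 1, sent rp 1 → ok
  r4: data parity 1, sent rp 1 → ok
Recompute each column's even parity and compare to cp:
  c0: data parity 1, sent cp 0 → mismatch
  c1: data parity 0, sent cp 0 → ok
  c2: data parity 0, sent cp 0 → ok
  c3: data parity 0, sent cp 0 → ok
Exactly one row (r0) and one column (c0) fail → the flipped bit is at their intersection.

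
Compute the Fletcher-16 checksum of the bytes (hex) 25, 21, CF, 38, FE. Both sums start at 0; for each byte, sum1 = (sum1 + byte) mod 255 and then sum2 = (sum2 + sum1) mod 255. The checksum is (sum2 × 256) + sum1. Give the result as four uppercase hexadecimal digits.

1D4D

Running sums (mod 255):
  after byte 0 (25): sum1=37, sum2=37
  after byte 1 (21): sum1=70, sum2=107
  after byte 2 (CF): sum1=22, sum2=129
  after byte 3 (38): sum1=78, sum2=207
  after byte 4 (FE): sum1=77, sum2=29
Checksum = sum2·256 + sum1 = 29·256 + 77 = 7501 = 0x1D4D.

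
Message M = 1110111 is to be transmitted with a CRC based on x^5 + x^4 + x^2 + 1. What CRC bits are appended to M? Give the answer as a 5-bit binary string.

Append 5 zeros: 111011100000. Divide by 110101 (XOR where the leading bit is 1):
  pos 0: 111011 XOR 110101 = 001110
  pos 2: 111010 XOR 110101 = 001111
  pos 4: 111100 XOR 110101 = 001001
  pos 6: 100100 XOR 110101 = 010001
Remainder (last 5 bits) = 10001. This is the CRC / FCS.

10001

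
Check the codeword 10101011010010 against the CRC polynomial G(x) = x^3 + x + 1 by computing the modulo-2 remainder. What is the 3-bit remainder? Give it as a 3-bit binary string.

111

Modulo-2 division of 10101011010010 by 1011:
  pos 0: 1010 XOR 1011 = 0001
  pos 3: 1101 XOR 1011 = 0110
  pos 4: 1101 XOR 1011 = 0110
  pos 5: 1100 XOR 1011 = 0111
  pos 6: 1111 XOR 1011 = 0100
  pos 7: 1000 XOR 1011 = 0011
  pos 9: 1101 XOR 1011 = 0110
  pos 10: 1100 XOR 1011 = 0111
Remainder = 111 (nonzero — an error is detected).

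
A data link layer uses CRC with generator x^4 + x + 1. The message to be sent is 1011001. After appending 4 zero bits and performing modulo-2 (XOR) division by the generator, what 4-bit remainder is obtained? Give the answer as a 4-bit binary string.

Append 4 zeros: 10110010000. Divide by 10011 (XOR where the leading bit is 1):
  pos 0: 10110 XOR 10011 = 00101
  pos 2: 10101 XOR 10011 = 00110
  pos 4: 11000 XOR 10011 = 01011
  pos 5: 10110 XOR 10011 = 00101
Remainder (last 4 bits) = 1010. This is the CRC / FCS.

1010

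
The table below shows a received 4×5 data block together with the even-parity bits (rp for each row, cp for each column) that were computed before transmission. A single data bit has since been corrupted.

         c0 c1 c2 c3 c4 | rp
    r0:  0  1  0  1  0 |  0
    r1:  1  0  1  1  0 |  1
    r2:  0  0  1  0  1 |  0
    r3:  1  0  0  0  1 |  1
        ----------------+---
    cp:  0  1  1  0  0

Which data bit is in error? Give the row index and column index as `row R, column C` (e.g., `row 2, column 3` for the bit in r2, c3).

Recompute each row's even parity and compare to rp:
  r0: data parity 0, sent rp 0 → ok
  r1: data parity 1, sent rp 1 → ok
  r2: data parity 0, sent rp 0 → ok
  r3: data parity 0, sent rp 1 → mismatch
Recompute each column's even parity and compare to cp:
  c0: data parity 0, sent cp 0 → ok
  c1: data parity 1, sent cp 1 → ok
  c2: data parity 0, sent cp 1 → mismatch
  c3: data parity 0, sent cp 0 → ok
  c4: data parity 0, sent cp 0 → ok
Exactly one row (r3) and one column (c2) fail → the flipped bit is at their intersection.

row 3, column 2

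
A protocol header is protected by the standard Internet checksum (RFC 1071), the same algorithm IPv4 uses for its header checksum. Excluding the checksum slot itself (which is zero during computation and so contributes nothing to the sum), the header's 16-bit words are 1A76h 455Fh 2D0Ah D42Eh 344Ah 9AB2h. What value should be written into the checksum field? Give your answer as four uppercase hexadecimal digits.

One's-complement addition (fold any carry out of bit 15 back into bit 0):
  0x1A76 + 0x455F = 0x05FD5
  0x5FD5 + 0x2D0A = 0x08CDF
  0x8CDF + 0xD42E = 0x1610D → wrap carry → 0x610E
  0x610E + 0x344A = 0x09558
  0x9558 + 0x9AB2 = 0x1300A → wrap carry → 0x300B
One's-complement sum = 0x300B.
Checksum = ~0x300B & 0xFFFF = 0xCFF4.

CFF4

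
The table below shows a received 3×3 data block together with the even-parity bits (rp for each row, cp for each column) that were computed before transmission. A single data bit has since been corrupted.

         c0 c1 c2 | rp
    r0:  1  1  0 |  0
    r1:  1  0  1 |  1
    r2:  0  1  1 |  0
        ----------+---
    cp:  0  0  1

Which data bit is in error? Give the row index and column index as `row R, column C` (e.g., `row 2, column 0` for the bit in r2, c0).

row 1, column 2

Recompute each row's even parity and compare to rp:
  r0: data parity 0, sent rp 0 → ok
  r1: data parity 0, sent rp 1 → mismatch
  r2: data parity 0, sent rp 0 → ok
Recompute each column's even parity and compare to cp:
  c0: data parity 0, sent cp 0 → ok
  c1: data parity 0, sent cp 0 → ok
  c2: data parity 0, sent cp 1 → mismatch
Exactly one row (r1) and one column (c2) fail → the flipped bit is at their intersection.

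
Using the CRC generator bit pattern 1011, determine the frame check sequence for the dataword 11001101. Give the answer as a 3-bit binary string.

110

Append 3 zeros: 11001101000. Divide by 1011 (XOR where the leading bit is 1):
  pos 0: 1100 XOR 1011 = 0111
  pos 1: 1111 XOR 1011 = 0100
  pos 2: 1001 XOR 1011 = 0010
  pos 4: 1001 XOR 1011 = 0010
  pos 6: 1000 XOR 1011 = 0011
Remainder (last 3 bits) = 110. This is the CRC / FCS.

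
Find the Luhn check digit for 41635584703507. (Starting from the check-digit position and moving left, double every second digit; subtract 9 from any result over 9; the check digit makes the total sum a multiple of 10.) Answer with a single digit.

4

Partial digits right→left: 7 0 5 3 0 7 4 8 5 5 3 6 1 4
Double every second digit counting from the check-digit position (so the 1st, 3rd, 5th, ... of the partial from the right).
  doubled (with −9 where >9): 5 1 0 8 1 6 2 → sum 23
  kept as-is: 0 3 7 8 5 6 4 → sum 33
Total = 23 + 33 = 56.
Check digit = (10 − (56 mod 10)) mod 10 = 4.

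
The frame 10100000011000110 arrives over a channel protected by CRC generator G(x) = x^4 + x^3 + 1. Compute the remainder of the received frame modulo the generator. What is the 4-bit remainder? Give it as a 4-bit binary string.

0000

Modulo-2 division of 10100000011000110 by 11001:
  pos 0: 10100 XOR 11001 = 01101
  pos 1: 11010 XOR 11001 = 00011
  pos 4: 11000 XOR 11001 = 00001
  pos 8: 11100 XOR 11001 = 00101
  pos 10: 10101 XOR 11001 = 01100
  pos 11: 11001 XOR 11001 = 00000
Remainder = 0000 (zero — the frame passes the CRC check).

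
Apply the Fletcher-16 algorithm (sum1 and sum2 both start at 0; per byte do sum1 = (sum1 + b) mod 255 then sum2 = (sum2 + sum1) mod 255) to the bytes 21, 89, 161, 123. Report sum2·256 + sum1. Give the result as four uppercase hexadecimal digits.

1F8B

Running sums (mod 255):
  after byte 0 (21): sum1=21, sum2=21
  after byte 1 (89): sum1=110, sum2=131
  after byte 2 (161): sum1=16, sum2=147
  after byte 3 (123): sum1=139, sum2=31
Checksum = sum2·256 + sum1 = 31·256 + 139 = 8075 = 0x1F8B.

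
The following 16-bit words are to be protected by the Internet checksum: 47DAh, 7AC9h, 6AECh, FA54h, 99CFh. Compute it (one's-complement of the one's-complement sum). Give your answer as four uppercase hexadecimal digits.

3E4B

One's-complement addition (fold any carry out of bit 15 back into bit 0):
  0x47DA + 0x7AC9 = 0x0C2A3
  0xC2A3 + 0x6AEC = 0x12D8F → wrap carry → 0x2D90
  0x2D90 + 0xFA54 = 0x127E4 → wrap carry → 0x27E5
  0x27E5 + 0x99CF = 0x0C1B4
One's-complement sum = 0xC1B4.
Checksum = ~0xC1B4 & 0xFFFF = 0x3E4B.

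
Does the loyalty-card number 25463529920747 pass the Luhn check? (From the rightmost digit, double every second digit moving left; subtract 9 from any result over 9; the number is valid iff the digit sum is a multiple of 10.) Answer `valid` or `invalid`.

valid

From the right, keep odd positions and double even positions (subtract 9 from any doubled value over 9):
  doubled (positions 2,4,...): 8 0 9 4 6 8 4 → sum 39
  kept (positions 1,3,...): 7 7 2 9 5 6 5 → sum 41
Total = 80.
80 mod 10 = 0, so the number is valid.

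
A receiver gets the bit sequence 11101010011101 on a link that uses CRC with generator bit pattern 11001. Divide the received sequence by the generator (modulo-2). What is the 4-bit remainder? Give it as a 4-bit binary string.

1110

Modulo-2 division of 11101010011101 by 11001:
  pos 0: 11101 XOR 11001 = 00100
  pos 2: 10001 XOR 11001 = 01000
  pos 3: 10000 XOR 11001 = 01001
  pos 4: 10010 XOR 11001 = 01011
  pos 5: 10111 XOR 11001 = 01110
  pos 6: 11101 XOR 11001 = 00100
  pos 8: 10010 XOR 11001 = 01011
  pos 9: 10111 XOR 11001 = 01110
Remainder = 1110 (nonzero — an error is detected).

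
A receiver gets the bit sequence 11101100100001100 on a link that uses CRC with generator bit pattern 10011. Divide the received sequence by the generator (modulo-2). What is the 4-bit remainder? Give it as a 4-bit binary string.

0010

Modulo-2 division of 11101100100001100 by 10011:
  pos 0: 11101 XOR 10011 = 01110
  pos 1: 11101 XOR 10011 = 01110
  pos 2: 11100 XOR 10011 = 01111
  pos 3: 11110 XOR 10011 = 01101
  pos 4: 11011 XOR 10011 = 01000
  pos 5: 10000 XOR 10011 = 00011
  pos 8: 11000 XOR 10011 = 01011
  pos 9: 10111 XOR 10011 = 00100
  pos 11: 10010 XOR 10011 = 00001
Remainder = 0010 (nonzero — an error is detected).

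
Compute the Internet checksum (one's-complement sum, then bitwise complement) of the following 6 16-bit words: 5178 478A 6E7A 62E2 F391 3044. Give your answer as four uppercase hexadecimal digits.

One's-complement addition (fold any carry out of bit 15 back into bit 0):
  0x5178 + 0x478A = 0x09902
  0x9902 + 0x6E7A = 0x1077C → wrap carry → 0x077D
  0x077D + 0x62E2 = 0x06A5F
  0x6A5F + 0xF391 = 0x15DF0 → wrap carry → 0x5DF1
  0x5DF1 + 0x3044 = 0x08E35
One's-complement sum = 0x8E35.
Checksum = ~0x8E35 & 0xFFFF = 0x71CA.

71CA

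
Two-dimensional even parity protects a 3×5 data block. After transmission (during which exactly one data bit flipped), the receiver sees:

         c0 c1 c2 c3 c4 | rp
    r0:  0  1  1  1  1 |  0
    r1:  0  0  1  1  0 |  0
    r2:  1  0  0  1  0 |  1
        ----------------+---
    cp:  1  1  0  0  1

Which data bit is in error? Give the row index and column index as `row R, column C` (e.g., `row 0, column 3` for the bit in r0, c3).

row 2, column 3

Recompute each row's even parity and compare to rp:
  r0: data parity 0, sent rp 0 → ok
  r1: data parity 0, sent rp 0 → ok
  r2: data parity 0, sent rp 1 → mismatch
Recompute each column's even parity and compare to cp:
  c0: data parity 1, sent cp 1 → ok
  c1: data parity 1, sent cp 1 → ok
  c2: data parity 0, sent cp 0 → ok
  c3: data parity 1, sent cp 0 → mismatch
  c4: data parity 1, sent cp 1 → ok
Exactly one row (r2) and one column (c3) fail → the flipped bit is at their intersection.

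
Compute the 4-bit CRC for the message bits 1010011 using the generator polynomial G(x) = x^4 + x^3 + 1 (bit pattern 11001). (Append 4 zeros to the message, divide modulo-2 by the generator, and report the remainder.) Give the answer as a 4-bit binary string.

Append 4 zeros: 10100110000. Divide by 11001 (XOR where the leading bit is 1):
  pos 0: 10100 XOR 11001 = 01101
  pos 1: 11011 XOR 11001 = 00010
  pos 4: 10100 XOR 11001 = 01101
  pos 5: 11010 XOR 11001 = 00011
Remainder (last 4 bits) = 0110. This is the CRC / FCS.

0110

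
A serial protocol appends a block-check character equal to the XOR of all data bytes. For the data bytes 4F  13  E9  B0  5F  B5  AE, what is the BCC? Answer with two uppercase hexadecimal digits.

41

XOR the bytes together:
  start with 0x4F
  0x4F ⊕ 0x13 = 0x5C
  0x5C ⊕ 0xE9 = 0xB5
  0xB5 ⊕ 0xB0 = 0x05
  0x05 ⊕ 0x5F = 0x5A
  0x5A ⊕ 0xB5 = 0xEF
  0xEF ⊕ 0xAE = 0x41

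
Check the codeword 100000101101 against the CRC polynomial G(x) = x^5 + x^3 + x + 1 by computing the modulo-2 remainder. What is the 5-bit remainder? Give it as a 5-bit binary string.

Modulo-2 division of 100000101101 by 101011:
  pos 0: 100000 XOR 101011 = 001011
  pos 2: 101110 XOR 101011 = 000101
  pos 5: 101110 XOR 101011 = 000101
Remainder = 01011 (nonzero — an error is detected).

01011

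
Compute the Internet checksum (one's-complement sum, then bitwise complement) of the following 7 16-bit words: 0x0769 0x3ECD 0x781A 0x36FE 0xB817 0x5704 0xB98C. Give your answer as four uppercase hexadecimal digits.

One's-complement addition (fold any carry out of bit 15 back into bit 0):
  0x0769 + 0x3ECD = 0x04636
  0x4636 + 0x781A = 0x0BE50
  0xBE50 + 0x36FE = 0x0F54E
  0xF54E + 0xB817 = 0x1AD65 → wrap carry → 0xAD66
  0xAD66 + 0x5704 = 0x1046A → wrap carry → 0x046B
  0x046B + 0xB98C = 0x0BDF7
One's-complement sum = 0xBDF7.
Checksum = ~0xBDF7 & 0xFFFF = 0x4208.

4208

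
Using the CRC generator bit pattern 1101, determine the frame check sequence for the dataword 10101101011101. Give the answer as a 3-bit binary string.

100

Append 3 zeros: 10101101011101000. Divide by 1101 (XOR where the leading bit is 1):
  pos 0: 1010 XOR 1101 = 0111
  pos 1: 1111 XOR 1101 = 0010
  pos 3: 1010 XOR 1101 = 0111
  pos 4: 1111 XOR 1101 = 0010
  pos 6: 1001 XOR 1101 = 0100
  pos 7: 1001 XOR 1101 = 0100
  pos 8: 1001 XOR 1101 = 0100
  pos 9: 1000 XOR 1101 = 0101
  pos 10: 1011 XOR 1101 = 0110
  pos 11: 1100 XOR 1101 = 0001
Remainder (last 3 bits) = 100. This is the CRC / FCS.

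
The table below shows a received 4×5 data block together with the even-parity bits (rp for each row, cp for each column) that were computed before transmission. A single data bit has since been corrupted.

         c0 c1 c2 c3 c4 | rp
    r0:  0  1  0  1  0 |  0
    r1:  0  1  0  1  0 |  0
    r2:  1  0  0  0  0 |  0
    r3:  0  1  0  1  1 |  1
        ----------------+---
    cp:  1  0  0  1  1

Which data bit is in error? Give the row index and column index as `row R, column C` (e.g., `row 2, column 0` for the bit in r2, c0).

row 2, column 1

Recompute each row's even parity and compare to rp:
  r0: data parity 0, sent rp 0 → ok
  r1: data parity 0, sent rp 0 → ok
  r2: data parity 1, sent rp 0 → mismatch
  r3: data parity 1, sent rp 1 → ok
Recompute each column's even parity and compare to cp:
  c0: data parity 1, sent cp 1 → ok
  c1: data parity 1, sent cp 0 → mismatch
  c2: data parity 0, sent cp 0 → ok
  c3: data parity 1, sent cp 1 → ok
  c4: data parity 1, sent cp 1 → ok
Exactly one row (r2) and one column (c1) fail → the flipped bit is at their intersection.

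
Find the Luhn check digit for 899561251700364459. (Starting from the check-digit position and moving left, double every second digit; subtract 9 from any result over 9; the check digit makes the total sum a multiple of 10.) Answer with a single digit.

Partial digits right→left: 9 5 4 4 6 3 0 0 7 1 5 2 1 6 5 9 9 8
Double every second digit counting from the check-digit position (so the 1st, 3rd, 5th, ... of the partial from the right).
  doubled (with −9 where >9): 9 8 3 0 5 1 2 1 9 → sum 38
  kept as-is: 5 4 3 0 1 2 6 9 8 → sum 38
Total = 38 + 38 = 76.
Check digit = (10 − (76 mod 10)) mod 10 = 4.

4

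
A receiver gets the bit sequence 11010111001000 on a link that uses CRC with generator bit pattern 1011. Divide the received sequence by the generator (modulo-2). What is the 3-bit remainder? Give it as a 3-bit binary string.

Modulo-2 division of 11010111001000 by 1011:
  pos 0: 1101 XOR 1011 = 0110
  pos 1: 1100 XOR 1011 = 0111
  pos 2: 1111 XOR 1011 = 0100
  pos 3: 1001 XOR 1011 = 0010
  pos 5: 1010 XOR 1011 = 0001
  pos 8: 1010 XOR 1011 = 0001
Remainder = 100 (nonzero — an error is detected).

100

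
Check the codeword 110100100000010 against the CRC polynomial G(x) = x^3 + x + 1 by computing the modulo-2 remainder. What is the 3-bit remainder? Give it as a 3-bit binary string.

010

Modulo-2 division of 110100100000010 by 1011:
  pos 0: 1101 XOR 1011 = 0110
  pos 1: 1100 XOR 1011 = 0111
  pos 2: 1110 XOR 1011 = 0101
  pos 3: 1011 XOR 1011 = 0000
Remainder = 010 (nonzero — an error is detected).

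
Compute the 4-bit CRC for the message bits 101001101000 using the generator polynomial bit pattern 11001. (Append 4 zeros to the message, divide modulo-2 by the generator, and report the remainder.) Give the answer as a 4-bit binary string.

Append 4 zeros: 1010011010000000. Divide by 11001 (XOR where the leading bit is 1):
  pos 0: 10100 XOR 11001 = 01101
  pos 1: 11011 XOR 11001 = 00010
  pos 4: 10101 XOR 11001 = 01100
  pos 5: 11000 XOR 11001 = 00001
  pos 9: 10000 XOR 11001 = 01001
  pos 10: 10010 XOR 11001 = 01011
  pos 11: 10110 XOR 11001 = 01111
Remainder (last 4 bits) = 1111. This is the CRC / FCS.

1111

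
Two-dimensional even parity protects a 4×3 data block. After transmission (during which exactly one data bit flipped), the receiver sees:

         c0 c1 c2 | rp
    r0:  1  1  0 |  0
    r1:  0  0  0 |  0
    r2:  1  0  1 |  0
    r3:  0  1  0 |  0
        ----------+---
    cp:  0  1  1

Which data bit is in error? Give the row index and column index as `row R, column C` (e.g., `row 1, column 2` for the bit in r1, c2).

row 3, column 1

Recompute each row's even parity and compare to rp:
  r0: data parity 0, sent rp 0 → ok
  r1: data parity 0, sent rp 0 → ok
  r2: data parity 0, sent rp 0 → ok
  r3: data parity 1, sent rp 0 → mismatch
Recompute each column's even parity and compare to cp:
  c0: data parity 0, sent cp 0 → ok
  c1: data parity 0, sent cp 1 → mismatch
  c2: data parity 1, sent cp 1 → ok
Exactly one row (r3) and one column (c1) fail → the flipped bit is at their intersection.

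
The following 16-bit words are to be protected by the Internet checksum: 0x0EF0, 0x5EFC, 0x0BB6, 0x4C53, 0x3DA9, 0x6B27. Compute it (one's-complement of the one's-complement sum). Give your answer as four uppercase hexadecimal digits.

9139

One's-complement addition (fold any carry out of bit 15 back into bit 0):
  0x0EF0 + 0x5EFC = 0x06DEC
  0x6DEC + 0x0BB6 = 0x079A2
  0x79A2 + 0x4C53 = 0x0C5F5
  0xC5F5 + 0x3DA9 = 0x1039E → wrap carry → 0x039F
  0x039F + 0x6B27 = 0x06EC6
One's-complement sum = 0x6EC6.
Checksum = ~0x6EC6 & 0xFFFF = 0x9139.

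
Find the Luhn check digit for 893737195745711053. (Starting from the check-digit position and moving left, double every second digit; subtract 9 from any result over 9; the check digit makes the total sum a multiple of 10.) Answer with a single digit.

1

Partial digits right→left: 3 5 0 1 1 7 5 4 7 5 9 1 7 3 7 3 9 8
Double every second digit counting from the check-digit position (so the 1st, 3rd, 5th, ... of the partial from the right).
  doubled (with −9 where >9): 6 0 2 1 5 9 5 5 9 → sum 42
  kept as-is: 5 1 7 4 5 1 3 3 8 → sum 37
Total = 42 + 37 = 79.
Check digit = (10 − (79 mod 10)) mod 10 = 1.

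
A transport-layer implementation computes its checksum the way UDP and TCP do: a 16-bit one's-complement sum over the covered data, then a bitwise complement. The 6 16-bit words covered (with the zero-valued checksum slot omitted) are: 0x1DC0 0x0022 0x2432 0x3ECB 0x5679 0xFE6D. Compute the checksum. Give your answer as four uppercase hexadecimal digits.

2A39

One's-complement addition (fold any carry out of bit 15 back into bit 0):
  0x1DC0 + 0x0022 = 0x01DE2
  0x1DE2 + 0x2432 = 0x04214
  0x4214 + 0x3ECB = 0x080DF
  0x80DF + 0x5679 = 0x0D758
  0xD758 + 0xFE6D = 0x1D5C5 → wrap carry → 0xD5C6
One's-complement sum = 0xD5C6.
Checksum = ~0xD5C6 & 0xFFFF = 0x2A39.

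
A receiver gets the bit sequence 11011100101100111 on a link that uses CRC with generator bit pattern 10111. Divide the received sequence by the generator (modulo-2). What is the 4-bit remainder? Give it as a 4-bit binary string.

0100

Modulo-2 division of 11011100101100111 by 10111:
  pos 0: 11011 XOR 10111 = 01100
  pos 1: 11001 XOR 10111 = 01110
  pos 2: 11100 XOR 10111 = 01011
  pos 3: 10110 XOR 10111 = 00001
  pos 7: 11011 XOR 10111 = 01100
  pos 8: 11000 XOR 10111 = 01111
  pos 9: 11110 XOR 10111 = 01001
  pos 10: 10011 XOR 10111 = 00100
  pos 12: 10011 XOR 10111 = 00100
Remainder = 0100 (nonzero — an error is detected).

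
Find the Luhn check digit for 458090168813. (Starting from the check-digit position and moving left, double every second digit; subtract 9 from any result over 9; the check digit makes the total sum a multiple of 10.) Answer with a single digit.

2

Partial digits right→left: 3 1 8 8 6 1 0 9 0 8 5 4
Double every second digit counting from the check-digit position (so the 1st, 3rd, 5th, ... of the partial from the right).
  doubled (with −9 where >9): 6 7 3 0 0 1 → sum 17
  kept as-is: 1 8 1 9 8 4 → sum 31
Total = 17 + 31 = 48.
Check digit = (10 − (48 mod 10)) mod 10 = 2.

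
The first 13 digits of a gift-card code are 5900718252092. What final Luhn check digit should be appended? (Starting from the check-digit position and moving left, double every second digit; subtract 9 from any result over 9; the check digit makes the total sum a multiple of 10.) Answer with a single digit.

Partial digits right→left: 2 9 0 2 5 2 8 1 7 0 0 9 5
Double every second digit counting from the check-digit position (so the 1st, 3rd, 5th, ... of the partial from the right).
  doubled (with −9 where >9): 4 0 1 7 5 0 1 → sum 18
  kept as-is: 9 2 2 1 0 9 → sum 23
Total = 18 + 23 = 41.
Check digit = (10 − (41 mod 10)) mod 10 = 9.

9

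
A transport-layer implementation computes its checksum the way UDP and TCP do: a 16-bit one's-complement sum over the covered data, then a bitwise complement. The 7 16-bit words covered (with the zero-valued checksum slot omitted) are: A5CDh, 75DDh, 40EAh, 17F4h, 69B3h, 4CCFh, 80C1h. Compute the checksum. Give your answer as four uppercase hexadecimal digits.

One's-complement addition (fold any carry out of bit 15 back into bit 0):
  0xA5CD + 0x75DD = 0x11BAA → wrap carry → 0x1BAB
  0x1BAB + 0x40EA = 0x05C95
  0x5C95 + 0x17F4 = 0x07489
  0x7489 + 0x69B3 = 0x0DE3C
  0xDE3C + 0x4CCF = 0x12B0B → wrap carry → 0x2B0C
  0x2B0C + 0x80C1 = 0x0ABCD
One's-complement sum = 0xABCD.
Checksum = ~0xABCD & 0xFFFF = 0x5432.

5432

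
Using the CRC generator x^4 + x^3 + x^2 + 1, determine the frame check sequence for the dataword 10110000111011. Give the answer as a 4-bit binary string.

Append 4 zeros: 101100001110110000. Divide by 11101 (XOR where the leading bit is 1):
  pos 0: 10110 XOR 11101 = 01011
  pos 1: 10110 XOR 11101 = 01011
  pos 2: 10110 XOR 11101 = 01011
  pos 3: 10110 XOR 11101 = 01011
  pos 4: 10111 XOR 11101 = 01010
  pos 5: 10101 XOR 11101 = 01000
  pos 6: 10001 XOR 11101 = 01100
  pos 7: 11000 XOR 11101 = 00101
  pos 9: 10111 XOR 11101 = 01010
  pos 10: 10100 XOR 11101 = 01001
  pos 11: 10010 XOR 11101 = 01111
  pos 12: 11110 XOR 11101 = 00011
Remainder (last 4 bits) = 0110. This is the CRC / FCS.

0110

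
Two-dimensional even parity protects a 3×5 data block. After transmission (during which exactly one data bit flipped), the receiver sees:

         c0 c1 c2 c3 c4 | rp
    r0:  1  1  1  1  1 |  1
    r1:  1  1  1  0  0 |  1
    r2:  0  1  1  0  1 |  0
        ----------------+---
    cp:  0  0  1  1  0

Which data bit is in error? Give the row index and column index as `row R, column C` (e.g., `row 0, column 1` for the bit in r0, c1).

Recompute each row's even parity and compare to rp:
  r0: data parity 1, sent rp 1 → ok
  r1: data parity 1, sent rp 1 → ok
  r2: data parity 1, sent rp 0 → mismatch
Recompute each column's even parity and compare to cp:
  c0: data parity 0, sent cp 0 → ok
  c1: data parity 1, sent cp 0 → mismatch
  c2: data parity 1, sent cp 1 → ok
  c3: data parity 1, sent cp 1 → ok
  c4: data parity 0, sent cp 0 → ok
Exactly one row (r2) and one column (c1) fail → the flipped bit is at their intersection.

row 2, column 1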